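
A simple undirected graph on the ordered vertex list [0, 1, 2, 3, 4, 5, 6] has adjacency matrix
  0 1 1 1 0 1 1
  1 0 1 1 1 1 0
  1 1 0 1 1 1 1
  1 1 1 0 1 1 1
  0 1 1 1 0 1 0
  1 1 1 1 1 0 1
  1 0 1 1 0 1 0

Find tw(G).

A width-4 tree decomposition is:
Bags: B1 = {1, 2, 3, 4, 5}  B2 = {0, 1, 2, 3, 5}  B3 = {0, 2, 3, 5, 6}
Tree: B1–B2, B2–B3
Each bag holds 5 vertices, so the decomposition has width 4, which upper-bounds the treewidth. Conversely, {0, 1, 2, 3, 5} is a clique of size 5, and the vertices of any clique must share a bag in every tree decomposition; so some bag has ≥ 5 vertices and tw(G) ≥ 4. Hence tw(G) = 4 exactly.

4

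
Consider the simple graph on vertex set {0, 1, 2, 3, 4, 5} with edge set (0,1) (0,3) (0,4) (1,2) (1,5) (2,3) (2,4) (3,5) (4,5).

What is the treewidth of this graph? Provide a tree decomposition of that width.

Treewidth 3.
One optimal decomposition is:
Bags: B1 = {0, 2, 4, 5}  B2 = {0, 2, 3, 5}  B3 = {0, 1, 2, 5}
Tree: B1–B2, B2–B3

The largest bag has 4 vertices, giving width 3; this decomposition certifies tw(G) ≤ 3. For the lower bound: the 4 vertex sets {2,4}, {3,5}, {0}, {1} are disjoint, each induces a connected subgraph, and every pair is joined by at least one edge of G. Contracting each set to a single vertex therefore yields K_{4} as a minor, and since treewidth is minor-monotone, tw(G) ≥ tw(K_{4}) = 3. The upper and lower bounds meet at 3, so that is the treewidth.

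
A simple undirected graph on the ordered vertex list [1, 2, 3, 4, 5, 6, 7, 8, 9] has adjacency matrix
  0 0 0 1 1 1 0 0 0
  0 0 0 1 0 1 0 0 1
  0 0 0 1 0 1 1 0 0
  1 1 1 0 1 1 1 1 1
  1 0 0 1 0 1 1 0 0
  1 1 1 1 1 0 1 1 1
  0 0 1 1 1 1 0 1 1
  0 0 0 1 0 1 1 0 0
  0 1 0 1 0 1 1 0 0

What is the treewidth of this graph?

3

A width-3 tree decomposition is:
Bags: B1 = {2, 4, 6, 9}  B2 = {4, 6, 7, 9}  B3 = {4, 5, 6, 7}  B4 = {3, 4, 6, 7}  B5 = {4, 6, 7, 8}  B6 = {1, 4, 5, 6}
Tree: B1–B2, B2–B3, B3–B4, B4–B5, B3–B6
Every bag has size at most 4, so the width is 4 − 1 = 3 and tw(G) ≤ 3. Conversely, {1, 4, 5, 6} is a clique of size 4, and the vertices of any clique must share a bag in every tree decomposition; so some bag has ≥ 4 vertices and tw(G) ≥ 3. Therefore the treewidth is 3.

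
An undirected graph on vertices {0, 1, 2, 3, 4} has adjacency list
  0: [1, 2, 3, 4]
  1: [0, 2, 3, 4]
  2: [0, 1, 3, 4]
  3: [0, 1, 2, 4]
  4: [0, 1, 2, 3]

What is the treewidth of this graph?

A width-4 tree decomposition is:
Bags: B1 = {0, 1, 2, 3, 4}
Tree: (single bag)
A single bag containing all 5 vertices is trivially a valid decomposition of width 4. Conversely, {0, 1, 2, 3, 4} is a clique of size 5, and the vertices of any clique must share a bag in every tree decomposition; so some bag has ≥ 5 vertices and tw(G) ≥ 4. The upper and lower bounds meet at 4, so that is the treewidth.

4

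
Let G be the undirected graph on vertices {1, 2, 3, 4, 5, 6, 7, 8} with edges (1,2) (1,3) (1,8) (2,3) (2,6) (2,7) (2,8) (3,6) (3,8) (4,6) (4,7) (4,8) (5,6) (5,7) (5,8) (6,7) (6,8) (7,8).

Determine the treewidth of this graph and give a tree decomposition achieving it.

Every bag has size at most 4, so the width is 4 − 1 = 3 and tw(G) ≤ 3. Conversely, {1, 2, 3, 8} is a clique of size 4, and the vertices of any clique must share a bag in every tree decomposition; so some bag has ≥ 4 vertices and tw(G) ≥ 3. Hence tw(G) = 3 exactly.

Treewidth 3.
One such decomposition:
Bags: B1 = {4, 6, 7, 8}  B2 = {5, 6, 7, 8}  B3 = {2, 6, 7, 8}  B4 = {2, 3, 6, 8}  B5 = {1, 2, 3, 8}
Tree: B1–B2, B1–B3, B3–B4, B4–B5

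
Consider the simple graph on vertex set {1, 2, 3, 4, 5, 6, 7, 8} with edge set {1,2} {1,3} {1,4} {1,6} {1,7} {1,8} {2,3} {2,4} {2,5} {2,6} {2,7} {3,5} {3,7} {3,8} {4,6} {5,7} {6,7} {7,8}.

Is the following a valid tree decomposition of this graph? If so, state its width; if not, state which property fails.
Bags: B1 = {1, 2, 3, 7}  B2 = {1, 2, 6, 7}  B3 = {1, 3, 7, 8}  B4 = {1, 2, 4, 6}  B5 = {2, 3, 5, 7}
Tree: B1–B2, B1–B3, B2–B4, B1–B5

Vertex coverage: the bags together contain {1, 2, 3, 4, 5, 6, 7, 8}, the full vertex set. Edge coverage: each edge of G has both endpoints in at least one bag. Running intersection: for every vertex, the bags containing it form a connected subtree. All three properties hold, so this is a valid tree decomposition of width max|bag| − 1 = 3, and hence tw(G) ≤ 3.

Yes; width 3.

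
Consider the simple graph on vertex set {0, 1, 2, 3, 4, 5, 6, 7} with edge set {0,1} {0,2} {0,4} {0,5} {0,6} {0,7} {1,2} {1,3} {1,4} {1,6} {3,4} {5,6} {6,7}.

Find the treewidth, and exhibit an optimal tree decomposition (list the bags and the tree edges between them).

Treewidth 2.
One optimal decomposition is:
Bags: B1 = {0, 5, 6}  B2 = {0, 6, 7}  B3 = {0, 1, 6}  B4 = {0, 1, 2}  B5 = {0, 1, 4}  B6 = {1, 3, 4}
Tree: B1–B2, B1–B3, B3–B4, B4–B5, B5–B6

Each bag holds 3 vertices, so the decomposition has width 2, which upper-bounds the treewidth. On the other hand G contains the 3-clique {0, 1, 2}. A clique must lie in a single bag of any decomposition, so no decomposition can have width below 2. Combining the bounds, tw(G) = 2.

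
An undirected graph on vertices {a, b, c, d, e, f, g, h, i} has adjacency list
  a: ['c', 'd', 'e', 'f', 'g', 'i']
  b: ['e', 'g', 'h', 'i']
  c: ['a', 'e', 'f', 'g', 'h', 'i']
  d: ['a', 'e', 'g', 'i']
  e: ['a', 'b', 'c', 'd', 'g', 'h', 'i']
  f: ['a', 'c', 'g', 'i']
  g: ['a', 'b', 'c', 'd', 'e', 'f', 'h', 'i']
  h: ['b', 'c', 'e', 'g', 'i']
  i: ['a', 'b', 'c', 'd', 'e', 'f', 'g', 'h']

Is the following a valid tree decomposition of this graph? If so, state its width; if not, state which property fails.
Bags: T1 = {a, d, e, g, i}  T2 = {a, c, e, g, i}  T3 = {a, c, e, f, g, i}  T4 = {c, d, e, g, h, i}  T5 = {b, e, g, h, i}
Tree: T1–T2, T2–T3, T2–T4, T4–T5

No — bags containing vertex d are not connected in the tree.

A tree decomposition must satisfy three properties: every vertex lies in some bag; for every edge, both endpoints lie together in some bag; and for every vertex, the bags containing it form a connected subtree. Here bags containing vertex d are not connected in the tree, so the decomposition is invalid.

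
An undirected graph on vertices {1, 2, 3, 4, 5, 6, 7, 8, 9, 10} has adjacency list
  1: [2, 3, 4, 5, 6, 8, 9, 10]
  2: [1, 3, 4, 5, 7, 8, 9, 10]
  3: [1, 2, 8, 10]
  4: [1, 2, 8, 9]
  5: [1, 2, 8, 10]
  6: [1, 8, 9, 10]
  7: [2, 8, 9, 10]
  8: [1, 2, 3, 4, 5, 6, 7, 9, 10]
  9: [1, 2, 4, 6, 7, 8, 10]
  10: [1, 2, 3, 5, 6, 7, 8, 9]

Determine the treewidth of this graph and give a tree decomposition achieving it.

Treewidth 4.
One such decomposition:
Bags: B1 = {1, 2, 5, 8, 10}  B2 = {1, 2, 8, 9, 10}  B3 = {1, 2, 4, 8, 9}  B4 = {1, 2, 3, 8, 10}  B5 = {1, 6, 8, 9, 10}  B6 = {2, 7, 8, 9, 10}
Tree: B1–B2, B2–B3, B2–B4, B2–B5, B2–B6

Every bag has size at most 5, so the width is 5 − 1 = 4 and tw(G) ≤ 4. On the other hand G contains the 5-clique {1, 2, 8, 9, 10}. A clique must lie in a single bag of any decomposition, so no decomposition can have width below 4. Combining the bounds, tw(G) = 4.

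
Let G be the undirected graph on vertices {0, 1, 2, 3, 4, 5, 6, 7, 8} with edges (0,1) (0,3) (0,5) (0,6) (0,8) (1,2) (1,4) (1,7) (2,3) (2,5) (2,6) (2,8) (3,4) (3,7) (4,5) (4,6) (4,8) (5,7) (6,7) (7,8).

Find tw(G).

A width-4 tree decomposition is:
Bags: B1 = {0, 2, 4, 5, 7}  B2 = {0, 2, 4, 6, 7}  B3 = {0, 2, 3, 4, 7}  B4 = {0, 2, 4, 7, 8}  B5 = {0, 1, 2, 4, 7}
Tree: B1–B2, B2–B3, B3–B4, B4–B5
Every bag has size at most 5, so the width is 5 − 1 = 4 and tw(G) ≤ 4. For the lower bound: the 5 vertex sets {4,5}, {0,6}, {3,7}, {2}, {8} are disjoint, each induces a connected subgraph, and every pair is joined by at least one edge of G. Contracting each set to a single vertex therefore yields K_{5} as a minor, and since treewidth is minor-monotone, tw(G) ≥ tw(K_{5}) = 4. Combining the bounds, tw(G) = 4.

4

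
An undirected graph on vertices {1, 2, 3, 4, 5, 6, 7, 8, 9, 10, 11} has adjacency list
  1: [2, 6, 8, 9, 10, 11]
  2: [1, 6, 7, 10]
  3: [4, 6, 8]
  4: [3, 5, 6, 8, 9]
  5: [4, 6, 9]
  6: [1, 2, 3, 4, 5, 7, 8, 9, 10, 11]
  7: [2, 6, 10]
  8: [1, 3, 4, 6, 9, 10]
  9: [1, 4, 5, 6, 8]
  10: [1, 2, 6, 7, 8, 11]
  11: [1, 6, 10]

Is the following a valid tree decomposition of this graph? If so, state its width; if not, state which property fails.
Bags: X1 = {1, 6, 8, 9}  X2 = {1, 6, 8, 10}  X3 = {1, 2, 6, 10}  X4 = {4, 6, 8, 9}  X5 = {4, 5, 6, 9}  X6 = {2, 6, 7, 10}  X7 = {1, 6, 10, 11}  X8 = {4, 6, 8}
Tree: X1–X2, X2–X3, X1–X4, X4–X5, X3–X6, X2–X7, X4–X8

No — vertex 3 appears in no bag.

A tree decomposition must satisfy three properties: every vertex lies in some bag; for every edge, both endpoints lie together in some bag; and for every vertex, the bags containing it form a connected subtree. Here vertex 3 appears in no bag, so the decomposition is invalid.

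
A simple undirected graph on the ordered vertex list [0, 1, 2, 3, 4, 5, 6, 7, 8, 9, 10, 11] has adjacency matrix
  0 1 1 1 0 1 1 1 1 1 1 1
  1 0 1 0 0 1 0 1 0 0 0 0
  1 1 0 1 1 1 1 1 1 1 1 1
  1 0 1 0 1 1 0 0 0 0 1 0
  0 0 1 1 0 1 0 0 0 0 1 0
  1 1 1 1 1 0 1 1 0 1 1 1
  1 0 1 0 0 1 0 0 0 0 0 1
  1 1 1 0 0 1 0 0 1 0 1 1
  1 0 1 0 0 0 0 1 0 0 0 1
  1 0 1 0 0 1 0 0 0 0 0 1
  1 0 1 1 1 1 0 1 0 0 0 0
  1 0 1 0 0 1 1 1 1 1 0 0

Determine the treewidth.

4

A width-4 tree decomposition is:
Bags: B1 = {0, 2, 5, 7, 11}  B2 = {0, 2, 7, 8, 11}  B3 = {0, 2, 5, 7, 10}  B4 = {0, 2, 5, 6, 11}  B5 = {0, 1, 2, 5, 7}  B6 = {0, 2, 3, 5, 10}  B7 = {0, 2, 5, 9, 11}  B8 = {2, 3, 4, 5, 10}
Tree: B1–B2, B1–B3, B1–B4, B1–B5, B3–B6, B1–B7, B6–B8
Each bag holds 5 vertices, so the decomposition has width 4, which upper-bounds the treewidth. For the lower bound, the 5 vertices {0, 2, 7, 8, 11} are pairwise adjacent, and any tree decomposition puts a clique entirely inside one bag — forcing width ≥ 4. Combining the bounds, tw(G) = 4.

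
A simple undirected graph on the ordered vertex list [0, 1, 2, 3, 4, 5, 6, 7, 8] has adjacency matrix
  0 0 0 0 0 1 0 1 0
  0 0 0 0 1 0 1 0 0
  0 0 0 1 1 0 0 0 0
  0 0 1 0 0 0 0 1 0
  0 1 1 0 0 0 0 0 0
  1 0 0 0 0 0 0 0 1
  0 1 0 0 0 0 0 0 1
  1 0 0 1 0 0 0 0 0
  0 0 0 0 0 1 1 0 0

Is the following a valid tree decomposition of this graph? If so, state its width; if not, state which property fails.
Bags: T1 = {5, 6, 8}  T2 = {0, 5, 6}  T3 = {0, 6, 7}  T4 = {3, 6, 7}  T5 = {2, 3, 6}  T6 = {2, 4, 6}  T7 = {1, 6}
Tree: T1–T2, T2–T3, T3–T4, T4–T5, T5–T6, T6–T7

A tree decomposition must satisfy three properties: every vertex lies in some bag; for every edge, both endpoints lie together in some bag; and for every vertex, the bags containing it form a connected subtree. Here edge (4,1) lies in no bag, so the decomposition is invalid.

No — edge (4,1) lies in no bag.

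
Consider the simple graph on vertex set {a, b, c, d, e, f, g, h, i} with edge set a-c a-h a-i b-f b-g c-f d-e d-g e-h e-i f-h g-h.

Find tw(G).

A width-3 tree decomposition is:
Bags: B1 = {a, c, f, i}  B2 = {a, f, h, i}  B3 = {e, f, h, i}  B4 = {b, e, f, h}  B5 = {b, e, g, h}  B6 = {b, d, e, g}
Tree: B1–B2, B2–B3, B3–B4, B4–B5, B5–B6
The largest bag has 4 vertices, giving width 3; this decomposition certifies tw(G) ≤ 3. For the lower bound: the 4 vertex sets {a,c,i}, {f}, {h}, {b,d,e,g} are disjoint, each induces a connected subgraph, and every pair is joined by at least one edge of G. Contracting each set to a single vertex therefore yields K_{4} as a minor, and since treewidth is minor-monotone, tw(G) ≥ tw(K_{4}) = 3. Hence tw(G) = 3 exactly.

3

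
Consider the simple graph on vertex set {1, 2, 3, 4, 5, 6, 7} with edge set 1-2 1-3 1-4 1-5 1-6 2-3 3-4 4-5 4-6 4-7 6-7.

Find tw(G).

2

A width-2 tree decomposition is:
Bags: B1 = {1, 4, 6}  B2 = {1, 3, 4}  B3 = {1, 2, 3}  B4 = {1, 4, 5}  B5 = {4, 6, 7}
Tree: B1–B2, B2–B3, B2–B4, B1–B5
Every bag has size at most 3, so the width is 3 − 1 = 2 and tw(G) ≤ 2. On the other hand G contains the 3-clique {1, 2, 3}. A clique must lie in a single bag of any decomposition, so no decomposition can have width below 2. Hence tw(G) = 2 exactly.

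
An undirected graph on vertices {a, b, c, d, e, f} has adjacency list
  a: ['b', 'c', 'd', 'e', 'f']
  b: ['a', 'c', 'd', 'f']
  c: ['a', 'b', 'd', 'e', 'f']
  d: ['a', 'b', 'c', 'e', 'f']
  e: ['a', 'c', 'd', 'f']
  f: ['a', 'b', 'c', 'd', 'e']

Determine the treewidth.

A width-4 tree decomposition is:
Bags: B1 = {a, c, d, e, f}  B2 = {a, b, c, d, f}
Tree: B1–B2
Every bag has size at most 5, so the width is 5 − 1 = 4 and tw(G) ≤ 4. On the other hand G contains the 5-clique {a, c, d, e, f}. A clique must lie in a single bag of any decomposition, so no decomposition can have width below 4. The upper and lower bounds meet at 4, so that is the treewidth.

4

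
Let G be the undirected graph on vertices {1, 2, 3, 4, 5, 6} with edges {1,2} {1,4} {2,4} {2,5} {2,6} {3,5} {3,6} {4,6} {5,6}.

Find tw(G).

A width-2 tree decomposition is:
Bags: B1 = {2, 4, 6}  B2 = {1, 2, 4}  B3 = {2, 5, 6}  B4 = {3, 5, 6}
Tree: B1–B2, B1–B3, B3–B4
Each bag holds 3 vertices, so the decomposition has width 2, which upper-bounds the treewidth. Conversely, {1, 2, 4} is a clique of size 3, and the vertices of any clique must share a bag in every tree decomposition; so some bag has ≥ 3 vertices and tw(G) ≥ 2. Combining the bounds, tw(G) = 2.

2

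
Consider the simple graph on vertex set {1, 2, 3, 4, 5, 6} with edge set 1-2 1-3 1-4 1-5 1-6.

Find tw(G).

1

A width-1 tree decomposition is:
Bags: B1 = {1, 5}  B2 = {1, 3}  B3 = {1, 2}  B4 = {1, 4}  B5 = {1, 6}
Tree: B1–B2, B1–B3, B1–B4, B2–B5
Every bag has size at most 2, so the width is 2 − 1 = 1 and tw(G) ≤ 1. G has an edge, so its treewidth is at least 1. Hence tw(G) = 1 exactly.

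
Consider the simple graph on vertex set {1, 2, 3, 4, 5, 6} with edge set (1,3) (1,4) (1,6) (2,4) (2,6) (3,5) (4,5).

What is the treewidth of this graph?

2

A width-2 tree decomposition is:
Bags: B1 = {1, 2, 6}  B2 = {1, 2, 4}  B3 = {1, 3, 4}  B4 = {3, 4, 5}
Tree: B1–B2, B2–B3, B3–B4
Each bag holds 3 vertices, so the decomposition has width 2, which upper-bounds the treewidth. Since 6–2–4–1–6 is a cycle in G, G is not acyclic. Forests are exactly the graphs of treewidth ≤ 1, so tw(G) ≥ 2. Hence tw(G) = 2 exactly.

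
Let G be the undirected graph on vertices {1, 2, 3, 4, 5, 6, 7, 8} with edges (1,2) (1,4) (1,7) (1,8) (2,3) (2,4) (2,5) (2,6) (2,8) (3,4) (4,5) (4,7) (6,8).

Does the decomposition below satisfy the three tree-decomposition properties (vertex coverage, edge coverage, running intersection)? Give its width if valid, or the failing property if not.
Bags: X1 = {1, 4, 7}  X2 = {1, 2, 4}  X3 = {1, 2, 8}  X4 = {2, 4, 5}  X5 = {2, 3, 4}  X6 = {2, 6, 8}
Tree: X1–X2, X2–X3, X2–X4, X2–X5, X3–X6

Yes; width 2.

Checking the three conditions: (i) the bags cover all of {1, 2, 3, 4, 5, 6, 7, 8}; (ii) for each edge, some bag contains both endpoints; (iii) the bags containing any fixed vertex form a subtree. All hold, so the decomposition is valid with width 3 − 1 = 2.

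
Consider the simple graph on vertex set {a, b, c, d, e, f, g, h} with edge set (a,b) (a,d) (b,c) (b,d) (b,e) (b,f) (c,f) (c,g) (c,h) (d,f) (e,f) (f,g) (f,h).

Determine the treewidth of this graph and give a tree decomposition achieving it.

Each bag holds 3 vertices, so the decomposition has width 2, which upper-bounds the treewidth. Conversely, {a, b, d} is a clique of size 3, and the vertices of any clique must share a bag in every tree decomposition; so some bag has ≥ 3 vertices and tw(G) ≥ 2. Hence tw(G) = 2 exactly.

Treewidth 2.
One optimal decomposition is:
Bags: B1 = {b, d, f}  B2 = {a, b, d}  B3 = {b, e, f}  B4 = {b, c, f}  B5 = {c, f, h}  B6 = {c, f, g}
Tree: B1–B2, B1–B3, B3–B4, B4–B5, B4–B6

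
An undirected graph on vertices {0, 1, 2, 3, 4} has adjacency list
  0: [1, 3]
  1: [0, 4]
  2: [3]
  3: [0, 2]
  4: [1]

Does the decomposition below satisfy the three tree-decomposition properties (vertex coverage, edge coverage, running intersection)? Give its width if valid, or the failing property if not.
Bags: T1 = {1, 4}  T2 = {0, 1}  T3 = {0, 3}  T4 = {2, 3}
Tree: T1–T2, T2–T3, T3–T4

Every vertex of G appears in some bag (union = {0, 1, 2, 3, 4}); every edge is covered by a bag; and for each vertex v the set of bags containing v is connected in the bag tree. The decomposition is therefore valid. The largest bag has 2 vertices, so the width is 1.

Yes; width 1.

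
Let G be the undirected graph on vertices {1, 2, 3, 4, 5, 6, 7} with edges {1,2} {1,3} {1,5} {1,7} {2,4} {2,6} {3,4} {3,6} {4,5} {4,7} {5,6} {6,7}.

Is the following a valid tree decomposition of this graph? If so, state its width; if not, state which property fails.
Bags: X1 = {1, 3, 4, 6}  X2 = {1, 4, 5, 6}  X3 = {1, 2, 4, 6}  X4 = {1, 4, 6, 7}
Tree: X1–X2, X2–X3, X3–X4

Checking the three conditions: (i) the bags cover all of {1, 2, 3, 4, 5, 6, 7}; (ii) for each edge, some bag contains both endpoints; (iii) the bags containing any fixed vertex form a subtree. All hold, so the decomposition is valid with width 4 − 1 = 3.

Yes; width 3.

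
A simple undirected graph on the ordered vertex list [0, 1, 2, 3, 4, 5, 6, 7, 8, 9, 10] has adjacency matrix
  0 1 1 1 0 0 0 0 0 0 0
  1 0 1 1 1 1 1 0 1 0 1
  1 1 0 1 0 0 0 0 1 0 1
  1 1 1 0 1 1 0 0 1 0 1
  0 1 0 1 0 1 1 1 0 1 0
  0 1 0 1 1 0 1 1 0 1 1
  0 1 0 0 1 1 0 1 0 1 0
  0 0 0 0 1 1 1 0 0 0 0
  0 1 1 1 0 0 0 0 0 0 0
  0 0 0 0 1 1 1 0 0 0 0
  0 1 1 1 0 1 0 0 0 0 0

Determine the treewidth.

A width-3 tree decomposition is:
Bags: B1 = {1, 2, 3, 10}  B2 = {1, 3, 5, 10}  B3 = {1, 2, 3, 8}  B4 = {1, 3, 4, 5}  B5 = {1, 4, 5, 6}  B6 = {4, 5, 6, 9}  B7 = {4, 5, 6, 7}  B8 = {0, 1, 2, 3}
Tree: B1–B2, B1–B3, B2–B4, B4–B5, B5–B6, B5–B7, B1–B8
Every bag has size at most 4, so the width is 4 − 1 = 3 and tw(G) ≤ 3. Conversely, {0, 1, 2, 3} is a clique of size 4, and the vertices of any clique must share a bag in every tree decomposition; so some bag has ≥ 4 vertices and tw(G) ≥ 3. The upper and lower bounds meet at 3, so that is the treewidth.

3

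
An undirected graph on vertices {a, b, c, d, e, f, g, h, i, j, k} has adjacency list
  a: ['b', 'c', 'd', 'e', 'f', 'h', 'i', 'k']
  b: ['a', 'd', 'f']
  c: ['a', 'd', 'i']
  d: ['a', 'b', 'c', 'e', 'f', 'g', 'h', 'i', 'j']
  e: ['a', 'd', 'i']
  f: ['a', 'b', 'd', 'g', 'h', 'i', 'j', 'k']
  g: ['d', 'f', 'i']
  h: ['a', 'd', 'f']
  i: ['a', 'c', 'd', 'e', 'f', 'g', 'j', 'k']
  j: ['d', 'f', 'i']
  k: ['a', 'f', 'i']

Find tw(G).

3

A width-3 tree decomposition is:
Bags: B1 = {a, d, f, i}  B2 = {a, d, f, h}  B3 = {d, f, g, i}  B4 = {a, f, i, k}  B5 = {d, f, i, j}  B6 = {a, d, e, i}  B7 = {a, b, d, f}  B8 = {a, c, d, i}
Tree: B1–B2, B1–B3, B1–B4, B1–B5, B1–B6, B2–B7, B1–B8
Each bag holds 4 vertices, so the decomposition has width 3, which upper-bounds the treewidth. For the lower bound, the 4 vertices {a, d, e, i} are pairwise adjacent, and any tree decomposition puts a clique entirely inside one bag — forcing width ≥ 3. Hence tw(G) = 3 exactly.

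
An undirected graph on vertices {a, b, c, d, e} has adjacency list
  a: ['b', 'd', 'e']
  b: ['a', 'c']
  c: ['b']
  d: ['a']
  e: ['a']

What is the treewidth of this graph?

1

A width-1 tree decomposition is:
Bags: B1 = {a, b}  B2 = {a, e}  B3 = {b, c}  B4 = {a, d}
Tree: B1–B2, B1–B3, B1–B4
Every bag has size at most 2, so the width is 2 − 1 = 1 and tw(G) ≤ 1. Any graph with an edge has treewidth ≥ 1, and G has the edge a–b. Therefore the treewidth is 1.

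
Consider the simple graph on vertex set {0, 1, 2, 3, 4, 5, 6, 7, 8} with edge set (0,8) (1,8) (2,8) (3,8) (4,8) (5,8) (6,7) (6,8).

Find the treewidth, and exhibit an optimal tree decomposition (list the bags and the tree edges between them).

Treewidth 1.
One such decomposition:
Bags: B1 = {0, 8}  B2 = {1, 8}  B3 = {2, 8}  B4 = {3, 8}  B5 = {6, 8}  B6 = {6, 7}  B7 = {4, 8}  B8 = {5, 8}
Tree: B1–B2, B2–B3, B3–B4, B2–B5, B5–B6, B4–B7, B2–B8

The largest bag has 2 vertices, giving width 1; this decomposition certifies tw(G) ≤ 1. Since G has at least one edge (e.g. 0–8), it is not an edgeless graph, so tw(G) ≥ 1. Therefore the treewidth is 1.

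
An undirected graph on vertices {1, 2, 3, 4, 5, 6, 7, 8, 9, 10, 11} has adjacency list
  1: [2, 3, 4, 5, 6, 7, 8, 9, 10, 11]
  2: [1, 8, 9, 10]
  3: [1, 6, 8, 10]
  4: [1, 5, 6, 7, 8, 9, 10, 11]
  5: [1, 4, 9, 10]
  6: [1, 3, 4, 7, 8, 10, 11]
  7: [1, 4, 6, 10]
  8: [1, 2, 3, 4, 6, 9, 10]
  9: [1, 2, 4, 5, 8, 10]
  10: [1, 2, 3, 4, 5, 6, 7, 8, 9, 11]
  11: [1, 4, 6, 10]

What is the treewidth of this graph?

4

A width-4 tree decomposition is:
Bags: B1 = {1, 4, 6, 8, 10}  B2 = {1, 4, 6, 10, 11}  B3 = {1, 4, 8, 9, 10}  B4 = {1, 4, 5, 9, 10}  B5 = {1, 3, 6, 8, 10}  B6 = {1, 4, 6, 7, 10}  B7 = {1, 2, 8, 9, 10}
Tree: B1–B2, B1–B3, B3–B4, B1–B5, B2–B6, B3–B7
Every bag has size at most 5, so the width is 5 − 1 = 4 and tw(G) ≤ 4. On the other hand G contains the 5-clique {1, 2, 8, 9, 10}. A clique must lie in a single bag of any decomposition, so no decomposition can have width below 4. Combining the bounds, tw(G) = 4.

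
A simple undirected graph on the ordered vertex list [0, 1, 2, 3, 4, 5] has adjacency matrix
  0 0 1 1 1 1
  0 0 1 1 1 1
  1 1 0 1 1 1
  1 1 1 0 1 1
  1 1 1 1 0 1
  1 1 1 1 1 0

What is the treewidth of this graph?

4

A width-4 tree decomposition is:
Bags: B1 = {0, 2, 3, 4, 5}  B2 = {1, 2, 3, 4, 5}
Tree: B1–B2
The largest bag has 5 vertices, giving width 4; this decomposition certifies tw(G) ≤ 4. Conversely, {0, 2, 3, 4, 5} is a clique of size 5, and the vertices of any clique must share a bag in every tree decomposition; so some bag has ≥ 5 vertices and tw(G) ≥ 4. Hence tw(G) = 4 exactly.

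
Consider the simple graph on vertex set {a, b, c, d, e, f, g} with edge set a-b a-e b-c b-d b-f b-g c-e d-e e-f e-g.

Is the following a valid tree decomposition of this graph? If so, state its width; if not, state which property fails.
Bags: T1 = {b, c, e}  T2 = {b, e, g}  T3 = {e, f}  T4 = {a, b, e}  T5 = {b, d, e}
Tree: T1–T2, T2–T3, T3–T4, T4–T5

No — edge (b,f) lies in no bag.

A tree decomposition must satisfy three properties: every vertex lies in some bag; for every edge, both endpoints lie together in some bag; and for every vertex, the bags containing it form a connected subtree. Here edge (b,f) lies in no bag, so the decomposition is invalid.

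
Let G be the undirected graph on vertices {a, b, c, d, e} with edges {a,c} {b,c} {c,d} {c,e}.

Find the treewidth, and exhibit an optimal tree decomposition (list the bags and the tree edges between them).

Treewidth 1.
One such decomposition:
Bags: B1 = {c, d}  B2 = {c, e}  B3 = {b, c}  B4 = {a, c}
Tree: B1–B2, B1–B3, B3–B4

Each bag holds 2 vertices, so the decomposition has width 1, which upper-bounds the treewidth. Any graph with an edge has treewidth ≥ 1, and G has the edge d–c. The upper and lower bounds meet at 1, so that is the treewidth.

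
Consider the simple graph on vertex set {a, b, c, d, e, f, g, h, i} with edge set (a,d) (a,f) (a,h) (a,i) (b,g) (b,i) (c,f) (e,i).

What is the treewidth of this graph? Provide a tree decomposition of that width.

Treewidth 1.
One optimal decomposition is:
Bags: B1 = {a, i}  B2 = {e, i}  B3 = {b, i}  B4 = {a, f}  B5 = {c, f}  B6 = {b, g}  B7 = {a, d}  B8 = {a, h}
Tree: B1–B2, B2–B3, B1–B4, B4–B5, B3–B6, B1–B7, B1–B8

Each bag holds 2 vertices, so the decomposition has width 1, which upper-bounds the treewidth. G has an edge, so its treewidth is at least 1. Therefore the treewidth is 1.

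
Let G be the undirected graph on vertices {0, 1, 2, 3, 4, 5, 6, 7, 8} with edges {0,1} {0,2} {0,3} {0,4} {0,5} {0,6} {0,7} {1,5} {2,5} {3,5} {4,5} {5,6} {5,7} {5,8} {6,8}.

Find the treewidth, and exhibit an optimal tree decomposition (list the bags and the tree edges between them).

Treewidth 2.
One optimal decomposition is:
Bags: B1 = {0, 3, 5}  B2 = {0, 4, 5}  B3 = {0, 5, 6}  B4 = {5, 6, 8}  B5 = {0, 5, 7}  B6 = {0, 2, 5}  B7 = {0, 1, 5}
Tree: B1–B2, B2–B3, B3–B4, B2–B5, B2–B6, B3–B7

Each bag holds 3 vertices, so the decomposition has width 2, which upper-bounds the treewidth. For the lower bound, the 3 vertices {0, 1, 5} are pairwise adjacent, and any tree decomposition puts a clique entirely inside one bag — forcing width ≥ 2. Hence tw(G) = 2 exactly.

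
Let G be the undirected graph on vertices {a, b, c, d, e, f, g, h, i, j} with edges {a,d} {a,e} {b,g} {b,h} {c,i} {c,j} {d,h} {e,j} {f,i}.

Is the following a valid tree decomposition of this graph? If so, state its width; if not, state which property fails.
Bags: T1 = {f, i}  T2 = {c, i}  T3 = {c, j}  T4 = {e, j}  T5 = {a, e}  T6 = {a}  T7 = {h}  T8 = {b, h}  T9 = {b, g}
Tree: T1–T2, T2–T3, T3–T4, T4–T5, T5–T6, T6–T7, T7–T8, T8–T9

No — vertex d appears in no bag.

A tree decomposition must satisfy three properties: every vertex lies in some bag; for every edge, both endpoints lie together in some bag; and for every vertex, the bags containing it form a connected subtree. Here vertex d appears in no bag, so the decomposition is invalid.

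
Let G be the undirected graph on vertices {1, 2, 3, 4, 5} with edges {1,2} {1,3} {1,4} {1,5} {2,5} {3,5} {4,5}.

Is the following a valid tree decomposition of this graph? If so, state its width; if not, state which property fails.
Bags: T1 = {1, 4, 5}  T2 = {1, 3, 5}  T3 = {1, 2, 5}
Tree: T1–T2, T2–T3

Every vertex of G appears in some bag (union = {1, 2, 3, 4, 5}); every edge is covered by a bag; and for each vertex v the set of bags containing v is connected in the bag tree. The decomposition is therefore valid. The largest bag has 3 vertices, so the width is 2.

Yes; width 2.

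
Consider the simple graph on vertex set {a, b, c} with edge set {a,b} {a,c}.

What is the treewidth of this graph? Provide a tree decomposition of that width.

Each bag holds 2 vertices, so the decomposition has width 1, which upper-bounds the treewidth. Since G has at least one edge (e.g. c–a), it is not an edgeless graph, so tw(G) ≥ 1. Hence tw(G) = 1 exactly.

Treewidth 1.
One optimal decomposition is:
Bags: B1 = {a, c}  B2 = {a, b}
Tree: B1–B2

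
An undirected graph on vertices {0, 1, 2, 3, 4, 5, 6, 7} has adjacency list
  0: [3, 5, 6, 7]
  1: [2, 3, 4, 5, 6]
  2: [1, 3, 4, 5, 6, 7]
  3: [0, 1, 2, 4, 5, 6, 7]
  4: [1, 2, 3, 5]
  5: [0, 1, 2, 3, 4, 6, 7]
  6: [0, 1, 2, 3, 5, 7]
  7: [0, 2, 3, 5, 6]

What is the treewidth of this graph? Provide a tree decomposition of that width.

Treewidth 4.
One such decomposition:
Bags: B1 = {2, 3, 5, 6, 7}  B2 = {0, 3, 5, 6, 7}  B3 = {1, 2, 3, 5, 6}  B4 = {1, 2, 3, 4, 5}
Tree: B1–B2, B1–B3, B3–B4

Every bag has size at most 5, so the width is 5 − 1 = 4 and tw(G) ≤ 4. For the lower bound, the 5 vertices {0, 3, 5, 6, 7} are pairwise adjacent, and any tree decomposition puts a clique entirely inside one bag — forcing width ≥ 4. Combining the bounds, tw(G) = 4.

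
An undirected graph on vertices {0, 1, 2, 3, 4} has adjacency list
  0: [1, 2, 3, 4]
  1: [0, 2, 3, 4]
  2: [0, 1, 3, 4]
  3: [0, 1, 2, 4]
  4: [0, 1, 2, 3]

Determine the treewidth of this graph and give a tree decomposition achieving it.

Treewidth 4.
One optimal decomposition is:
Bags: B1 = {0, 1, 2, 3, 4}
Tree: (single bag)

With just one bag of size 5, the width is 5 − 1 = 4, so tw(G) ≤ 4. On the other hand G contains the 5-clique {0, 1, 2, 3, 4}. A clique must lie in a single bag of any decomposition, so no decomposition can have width below 4. The upper and lower bounds meet at 4, so that is the treewidth.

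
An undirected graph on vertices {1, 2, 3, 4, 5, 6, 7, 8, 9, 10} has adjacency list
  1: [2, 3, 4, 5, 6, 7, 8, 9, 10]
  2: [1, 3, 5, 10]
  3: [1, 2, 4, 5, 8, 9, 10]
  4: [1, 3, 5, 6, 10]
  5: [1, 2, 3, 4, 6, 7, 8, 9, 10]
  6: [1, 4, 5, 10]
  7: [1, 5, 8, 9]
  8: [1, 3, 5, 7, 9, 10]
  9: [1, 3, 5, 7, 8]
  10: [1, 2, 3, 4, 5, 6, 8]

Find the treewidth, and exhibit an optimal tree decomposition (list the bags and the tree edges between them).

Treewidth 4.
One such decomposition:
Bags: B1 = {1, 3, 5, 8, 9}  B2 = {1, 3, 5, 8, 10}  B3 = {1, 3, 4, 5, 10}  B4 = {1, 2, 3, 5, 10}  B5 = {1, 5, 7, 8, 9}  B6 = {1, 4, 5, 6, 10}
Tree: B1–B2, B2–B3, B3–B4, B1–B5, B3–B6

Every bag has size at most 5, so the width is 5 − 1 = 4 and tw(G) ≤ 4. For the lower bound, the 5 vertices {1, 3, 5, 8, 9} are pairwise adjacent, and any tree decomposition puts a clique entirely inside one bag — forcing width ≥ 4. The upper and lower bounds meet at 4, so that is the treewidth.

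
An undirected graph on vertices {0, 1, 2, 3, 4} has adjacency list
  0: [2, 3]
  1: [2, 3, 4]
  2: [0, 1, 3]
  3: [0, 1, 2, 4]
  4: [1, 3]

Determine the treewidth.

A width-2 tree decomposition is:
Bags: B1 = {1, 3, 4}  B2 = {1, 2, 3}  B3 = {0, 2, 3}
Tree: B1–B2, B2–B3
Each bag holds 3 vertices, so the decomposition has width 2, which upper-bounds the treewidth. On the other hand G contains the 3-clique {0, 2, 3}. A clique must lie in a single bag of any decomposition, so no decomposition can have width below 2. Hence tw(G) = 2 exactly.

2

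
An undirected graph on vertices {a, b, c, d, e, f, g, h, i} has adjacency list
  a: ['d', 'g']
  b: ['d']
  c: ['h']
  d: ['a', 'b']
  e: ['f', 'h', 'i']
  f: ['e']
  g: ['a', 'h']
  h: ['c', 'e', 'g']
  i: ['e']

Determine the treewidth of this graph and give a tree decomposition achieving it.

Each bag holds 2 vertices, so the decomposition has width 1, which upper-bounds the treewidth. G has an edge, so its treewidth is at least 1. Hence tw(G) = 1 exactly.

Treewidth 1.
One such decomposition:
Bags: B1 = {g, h}  B2 = {a, g}  B3 = {c, h}  B4 = {e, h}  B5 = {e, f}  B6 = {a, d}  B7 = {b, d}  B8 = {e, i}
Tree: B1–B2, B1–B3, B1–B4, B4–B5, B2–B6, B6–B7, B4–B8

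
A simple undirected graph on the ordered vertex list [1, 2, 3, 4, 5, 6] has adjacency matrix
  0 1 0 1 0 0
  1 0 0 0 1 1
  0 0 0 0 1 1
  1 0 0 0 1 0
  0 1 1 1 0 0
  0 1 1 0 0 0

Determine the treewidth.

A width-2 tree decomposition is:
Bags: B1 = {1, 4, 5}  B2 = {1, 2, 5}  B3 = {2, 3, 5}  B4 = {2, 3, 6}
Tree: B1–B2, B2–B3, B3–B4
The largest bag has 3 vertices, giving width 2; this decomposition certifies tw(G) ≤ 2. For the lower bound, G contains the cycle 4–1–2–5–4, so G is not a forest; only forests have treewidth ≤ 1, hence tw(G) ≥ 2. Combining the bounds, tw(G) = 2.

2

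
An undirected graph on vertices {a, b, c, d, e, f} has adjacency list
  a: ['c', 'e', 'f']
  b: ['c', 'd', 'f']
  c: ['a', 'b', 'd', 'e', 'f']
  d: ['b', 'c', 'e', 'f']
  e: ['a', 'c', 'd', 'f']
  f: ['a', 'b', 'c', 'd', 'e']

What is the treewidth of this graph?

3

A width-3 tree decomposition is:
Bags: B1 = {a, c, e, f}  B2 = {c, d, e, f}  B3 = {b, c, d, f}
Tree: B1–B2, B2–B3
The largest bag has 4 vertices, giving width 3; this decomposition certifies tw(G) ≤ 3. Conversely, {c, d, e, f} is a clique of size 4, and the vertices of any clique must share a bag in every tree decomposition; so some bag has ≥ 4 vertices and tw(G) ≥ 3. Hence tw(G) = 3 exactly.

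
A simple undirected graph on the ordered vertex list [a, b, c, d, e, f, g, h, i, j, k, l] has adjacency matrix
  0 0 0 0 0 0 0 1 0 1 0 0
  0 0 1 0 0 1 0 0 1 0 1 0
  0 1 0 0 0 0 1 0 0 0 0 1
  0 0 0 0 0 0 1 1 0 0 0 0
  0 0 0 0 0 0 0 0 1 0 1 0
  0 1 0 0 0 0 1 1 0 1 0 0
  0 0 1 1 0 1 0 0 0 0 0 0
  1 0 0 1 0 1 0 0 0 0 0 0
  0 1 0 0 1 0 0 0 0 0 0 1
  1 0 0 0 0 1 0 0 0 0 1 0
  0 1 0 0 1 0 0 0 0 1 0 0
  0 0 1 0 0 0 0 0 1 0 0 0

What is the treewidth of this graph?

3

A width-3 tree decomposition is:
Bags: B1 = {c, e, i, l}  B2 = {b, c, e, i}  B3 = {b, c, e, k}  B4 = {b, c, g, k}  B5 = {b, f, g, k}  B6 = {f, g, j, k}  B7 = {d, f, g, j}  B8 = {d, f, h, j}  B9 = {a, d, h, j}
Tree: B1–B2, B2–B3, B3–B4, B4–B5, B5–B6, B6–B7, B7–B8, B8–B9
Each bag holds 4 vertices, so the decomposition has width 3, which upper-bounds the treewidth. For the lower bound: the 4 vertex sets {e,i,l}, {c}, {b}, {f,g,j,k} are disjoint, each induces a connected subgraph, and every pair is joined by at least one edge of G. Contracting each set to a single vertex therefore yields K_{4} as a minor, and since treewidth is minor-monotone, tw(G) ≥ tw(K_{4}) = 3. The upper and lower bounds meet at 3, so that is the treewidth.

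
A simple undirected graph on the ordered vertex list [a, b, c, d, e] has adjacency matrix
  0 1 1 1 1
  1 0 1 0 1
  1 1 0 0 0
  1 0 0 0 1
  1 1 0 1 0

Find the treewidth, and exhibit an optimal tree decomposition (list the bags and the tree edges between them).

Each bag holds 3 vertices, so the decomposition has width 2, which upper-bounds the treewidth. For the lower bound, the 3 vertices {a, d, e} are pairwise adjacent, and any tree decomposition puts a clique entirely inside one bag — forcing width ≥ 2. Combining the bounds, tw(G) = 2.

Treewidth 2.
Bags: B1 = {a, b, e}  B2 = {a, d, e}  B3 = {a, b, c}
Tree: B1–B2, B1–B3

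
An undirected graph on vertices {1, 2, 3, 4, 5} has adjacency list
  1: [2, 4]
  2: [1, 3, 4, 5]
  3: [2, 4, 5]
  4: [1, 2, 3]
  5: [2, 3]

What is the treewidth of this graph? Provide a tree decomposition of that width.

Treewidth 2.
Bags: B1 = {2, 3, 5}  B2 = {2, 3, 4}  B3 = {1, 2, 4}
Tree: B1–B2, B2–B3

Every bag has size at most 3, so the width is 3 − 1 = 2 and tw(G) ≤ 2. For the lower bound, the 3 vertices {1, 2, 4} are pairwise adjacent, and any tree decomposition puts a clique entirely inside one bag — forcing width ≥ 2. Combining the bounds, tw(G) = 2.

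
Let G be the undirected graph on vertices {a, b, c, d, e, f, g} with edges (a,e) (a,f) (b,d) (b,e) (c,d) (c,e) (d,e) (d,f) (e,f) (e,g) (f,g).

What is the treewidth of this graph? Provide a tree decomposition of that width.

Every bag has size at most 3, so the width is 3 − 1 = 2 and tw(G) ≤ 2. On the other hand G contains the 3-clique {c, d, e}. A clique must lie in a single bag of any decomposition, so no decomposition can have width below 2. The upper and lower bounds meet at 2, so that is the treewidth.

Treewidth 2.
One such decomposition:
Bags: B1 = {c, d, e}  B2 = {d, e, f}  B3 = {a, e, f}  B4 = {e, f, g}  B5 = {b, d, e}
Tree: B1–B2, B2–B3, B2–B4, B2–B5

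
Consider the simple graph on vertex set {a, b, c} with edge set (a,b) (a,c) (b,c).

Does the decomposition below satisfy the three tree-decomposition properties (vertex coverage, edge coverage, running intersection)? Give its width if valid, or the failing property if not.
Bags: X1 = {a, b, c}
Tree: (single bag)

Vertex coverage: the bags together contain {a, b, c}, the full vertex set. Edge coverage: each edge of G has both endpoints in at least one bag. Running intersection: for every vertex, the bags containing it form a connected subtree. All three properties hold, so this is a valid tree decomposition of width max|bag| − 1 = 2, and hence tw(G) ≤ 2.

Yes; width 2.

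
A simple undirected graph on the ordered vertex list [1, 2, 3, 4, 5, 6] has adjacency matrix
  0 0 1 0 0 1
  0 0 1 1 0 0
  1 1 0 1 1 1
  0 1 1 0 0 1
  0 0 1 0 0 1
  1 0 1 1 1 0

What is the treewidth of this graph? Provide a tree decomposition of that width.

Treewidth 2.
One such decomposition:
Bags: B1 = {3, 4, 6}  B2 = {3, 5, 6}  B3 = {1, 3, 6}  B4 = {2, 3, 4}
Tree: B1–B2, B2–B3, B1–B4

Every bag has size at most 3, so the width is 3 − 1 = 2 and tw(G) ≤ 2. Conversely, {2, 3, 4} is a clique of size 3, and the vertices of any clique must share a bag in every tree decomposition; so some bag has ≥ 3 vertices and tw(G) ≥ 2. Hence tw(G) = 2 exactly.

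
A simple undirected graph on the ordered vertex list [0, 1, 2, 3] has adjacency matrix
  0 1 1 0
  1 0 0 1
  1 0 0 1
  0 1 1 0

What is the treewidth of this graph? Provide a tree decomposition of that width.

The largest bag has 3 vertices, giving width 2; this decomposition certifies tw(G) ≤ 2. Since 3–1–0–2–3 is a cycle in G, G is not acyclic. Forests are exactly the graphs of treewidth ≤ 1, so tw(G) ≥ 2. Combining the bounds, tw(G) = 2.

Treewidth 2.
One optimal decomposition is:
Bags: B1 = {0, 1, 3}  B2 = {0, 2, 3}
Tree: B1–B2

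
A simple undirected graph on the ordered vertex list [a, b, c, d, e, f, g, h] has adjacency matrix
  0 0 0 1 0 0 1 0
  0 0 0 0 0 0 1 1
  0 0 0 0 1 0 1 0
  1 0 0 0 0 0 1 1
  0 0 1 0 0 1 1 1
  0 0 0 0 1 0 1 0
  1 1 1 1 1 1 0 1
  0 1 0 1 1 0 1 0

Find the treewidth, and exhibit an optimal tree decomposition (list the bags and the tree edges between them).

Each bag holds 3 vertices, so the decomposition has width 2, which upper-bounds the treewidth. Conversely, {a, d, g} is a clique of size 3, and the vertices of any clique must share a bag in every tree decomposition; so some bag has ≥ 3 vertices and tw(G) ≥ 2. Hence tw(G) = 2 exactly.

Treewidth 2.
One such decomposition:
Bags: B1 = {e, g, h}  B2 = {b, g, h}  B3 = {c, e, g}  B4 = {d, g, h}  B5 = {a, d, g}  B6 = {e, f, g}
Tree: B1–B2, B1–B3, B1–B4, B4–B5, B1–B6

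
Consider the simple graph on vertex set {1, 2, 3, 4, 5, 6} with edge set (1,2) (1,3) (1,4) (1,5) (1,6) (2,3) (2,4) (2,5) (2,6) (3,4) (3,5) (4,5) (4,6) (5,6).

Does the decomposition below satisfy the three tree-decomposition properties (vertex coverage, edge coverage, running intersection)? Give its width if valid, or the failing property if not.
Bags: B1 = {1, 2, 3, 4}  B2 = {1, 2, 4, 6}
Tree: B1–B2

A tree decomposition must satisfy three properties: every vertex lies in some bag; for every edge, both endpoints lie together in some bag; and for every vertex, the bags containing it form a connected subtree. Here vertex 5 appears in no bag, so the decomposition is invalid.

No — vertex 5 appears in no bag.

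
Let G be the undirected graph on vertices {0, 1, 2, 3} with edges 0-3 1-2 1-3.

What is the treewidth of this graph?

1

A width-1 tree decomposition is:
Bags: B1 = {1, 2}  B2 = {1, 3}  B3 = {0, 3}
Tree: B1–B2, B2–B3
Every bag has size at most 2, so the width is 2 − 1 = 1 and tw(G) ≤ 1. G has an edge, so its treewidth is at least 1. Therefore the treewidth is 1.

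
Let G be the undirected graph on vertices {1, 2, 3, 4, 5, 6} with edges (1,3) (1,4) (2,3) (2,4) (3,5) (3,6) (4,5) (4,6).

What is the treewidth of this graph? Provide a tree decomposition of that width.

Treewidth 2.
Bags: B1 = {2, 3, 4}  B2 = {3, 4, 6}  B3 = {1, 3, 4}  B4 = {3, 4, 5}
Tree: B1–B2, B2–B3, B3–B4

The largest bag has 3 vertices, giving width 2; this decomposition certifies tw(G) ≤ 2. For the lower bound, G contains the cycle 2–4–6–3–2, so G is not a forest; only forests have treewidth ≤ 1, hence tw(G) ≥ 2. The upper and lower bounds meet at 2, so that is the treewidth.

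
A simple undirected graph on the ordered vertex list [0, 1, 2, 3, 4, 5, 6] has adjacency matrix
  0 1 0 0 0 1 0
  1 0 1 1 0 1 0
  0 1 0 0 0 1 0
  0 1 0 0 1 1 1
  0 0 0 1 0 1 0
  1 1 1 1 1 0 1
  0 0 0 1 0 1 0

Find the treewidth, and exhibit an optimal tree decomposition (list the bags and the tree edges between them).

Each bag holds 3 vertices, so the decomposition has width 2, which upper-bounds the treewidth. On the other hand G contains the 3-clique {0, 1, 5}. A clique must lie in a single bag of any decomposition, so no decomposition can have width below 2. Combining the bounds, tw(G) = 2.

Treewidth 2.
Bags: B1 = {1, 3, 5}  B2 = {1, 2, 5}  B3 = {0, 1, 5}  B4 = {3, 5, 6}  B5 = {3, 4, 5}
Tree: B1–B2, B1–B3, B1–B4, B1–B5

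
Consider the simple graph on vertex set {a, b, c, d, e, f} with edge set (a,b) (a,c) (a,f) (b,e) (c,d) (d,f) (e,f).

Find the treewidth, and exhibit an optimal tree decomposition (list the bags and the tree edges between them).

Every bag has size at most 3, so the width is 3 − 1 = 2 and tw(G) ≤ 2. The edges c–d–f–a–c form a cycle, so G is not a tree and its treewidth is at least 2. Therefore the treewidth is 2.

Treewidth 2.
One optimal decomposition is:
Bags: B1 = {a, c, d}  B2 = {a, d, f}  B3 = {a, b, f}  B4 = {b, e, f}
Tree: B1–B2, B2–B3, B3–B4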